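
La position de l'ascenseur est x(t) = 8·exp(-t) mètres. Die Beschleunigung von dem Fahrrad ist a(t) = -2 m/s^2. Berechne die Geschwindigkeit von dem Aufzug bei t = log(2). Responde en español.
Partiendo de la posición x(t) = 8·exp(-t), tomamos 1 derivada. Derivando la posición, obtenemos la velocidad: v(t) = -8·exp(-t). Usando v(t) = -8·exp(-t) y sustituyendo t = log(2), encontramos v = -4.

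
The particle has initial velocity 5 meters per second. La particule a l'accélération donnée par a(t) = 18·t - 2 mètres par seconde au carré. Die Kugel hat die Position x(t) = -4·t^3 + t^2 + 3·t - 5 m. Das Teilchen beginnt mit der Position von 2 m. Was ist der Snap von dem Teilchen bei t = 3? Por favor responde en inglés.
Starting from acceleration a(t) = 18·t - 2, we take 2 derivatives. The derivative of acceleration gives jerk: j(t) = 18. Taking d/dt of j(t), we find s(t) = 0. From the given snap equation s(t) = 0, we substitute t = 3 to get s = 0.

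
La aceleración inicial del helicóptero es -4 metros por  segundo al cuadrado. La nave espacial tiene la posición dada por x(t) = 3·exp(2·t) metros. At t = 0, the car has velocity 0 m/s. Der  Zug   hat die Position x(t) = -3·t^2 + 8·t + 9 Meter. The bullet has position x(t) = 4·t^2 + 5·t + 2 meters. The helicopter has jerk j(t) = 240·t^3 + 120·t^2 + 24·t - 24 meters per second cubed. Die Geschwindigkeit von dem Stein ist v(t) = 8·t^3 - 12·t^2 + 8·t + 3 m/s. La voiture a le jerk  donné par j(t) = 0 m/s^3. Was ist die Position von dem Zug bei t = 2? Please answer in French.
Nous avons la position x(t) = -3·t^2 + 8·t + 9. En substituant t = 2: x(2) = 13.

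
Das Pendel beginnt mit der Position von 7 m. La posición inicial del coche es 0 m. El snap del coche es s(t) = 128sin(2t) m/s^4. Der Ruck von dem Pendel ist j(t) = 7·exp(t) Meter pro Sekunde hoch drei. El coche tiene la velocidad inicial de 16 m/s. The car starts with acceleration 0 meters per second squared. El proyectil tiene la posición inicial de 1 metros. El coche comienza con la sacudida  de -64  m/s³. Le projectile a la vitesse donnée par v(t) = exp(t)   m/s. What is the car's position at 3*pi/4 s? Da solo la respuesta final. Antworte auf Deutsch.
x(3*pi/4) = -8.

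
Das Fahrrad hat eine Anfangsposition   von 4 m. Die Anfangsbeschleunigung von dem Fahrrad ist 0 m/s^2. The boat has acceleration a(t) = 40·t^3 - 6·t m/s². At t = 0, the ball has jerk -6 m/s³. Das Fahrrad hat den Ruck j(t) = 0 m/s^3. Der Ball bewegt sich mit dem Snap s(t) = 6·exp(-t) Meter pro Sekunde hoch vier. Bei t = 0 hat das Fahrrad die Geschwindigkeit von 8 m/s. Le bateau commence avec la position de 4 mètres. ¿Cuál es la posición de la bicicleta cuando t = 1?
Debemos encontrar la antiderivada de nuestra ecuación de la sacudida j(t) = 0 3 veces. Tomando ∫j(t)dt y aplicando a(0) = 0, encontramos a(t) = 0. La integral de la aceleración es la velocidad. Usando v(0) = 8, obtenemos v(t) = 8. Integrando la velocidad y usando la condición inicial x(0) = 4, obtenemos x(t) = 8·t + 4. Tenemos la posición x(t) = 8·t + 4. Sustituyendo t = 1: x(1) = 12.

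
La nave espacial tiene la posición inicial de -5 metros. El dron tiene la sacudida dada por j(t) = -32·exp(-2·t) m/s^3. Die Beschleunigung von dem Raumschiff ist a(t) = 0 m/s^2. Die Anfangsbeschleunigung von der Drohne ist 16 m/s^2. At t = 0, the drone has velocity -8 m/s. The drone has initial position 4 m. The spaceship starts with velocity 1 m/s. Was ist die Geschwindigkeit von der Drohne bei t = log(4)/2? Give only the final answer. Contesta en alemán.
v(log(4)/2) = -2.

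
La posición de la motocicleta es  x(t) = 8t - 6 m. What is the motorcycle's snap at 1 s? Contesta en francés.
En partant de la position x(t) = 8·t - 6, nous prenons 4 dérivées. En dérivant la position, nous obtenons la vitesse: v(t) = 8. La dérivée de la vitesse donne l'accélération: a(t) = 0. En prenant d/dt de a(t), nous trouvons j(t) = 0. La dérivée du jerk donne le snap: s(t) = 0. En utilisant s(t) = 0 et en substituant t = 1, nous trouvons s = 0.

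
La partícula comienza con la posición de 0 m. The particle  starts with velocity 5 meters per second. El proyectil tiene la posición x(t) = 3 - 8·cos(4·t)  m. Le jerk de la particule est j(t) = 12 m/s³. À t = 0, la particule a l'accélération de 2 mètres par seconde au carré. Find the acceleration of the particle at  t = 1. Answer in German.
Wir müssen das Integral unserer Gleichung für den Ruck j(t) = 12 1-mal finden. Durch Integration von dem Ruck und Verwendung der Anfangsbedingung a(0) = 2, erhalten wir a(t) = 12·t + 2. Mit a(t) = 12·t + 2 und Einsetzen von t = 1, finden wir a = 14.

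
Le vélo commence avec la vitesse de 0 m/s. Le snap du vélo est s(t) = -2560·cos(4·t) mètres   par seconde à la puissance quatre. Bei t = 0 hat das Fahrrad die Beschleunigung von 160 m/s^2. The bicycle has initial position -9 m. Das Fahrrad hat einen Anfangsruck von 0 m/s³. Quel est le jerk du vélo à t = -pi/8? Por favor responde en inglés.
We must find the antiderivative of our snap equation s(t) = -2560·cos(4·t) 1 time. The antiderivative of snap is jerk. Using j(0) = 0, we get j(t) = -640·sin(4·t). Using j(t) = -640·sin(4·t) and substituting t = -pi/8, we find j = 640.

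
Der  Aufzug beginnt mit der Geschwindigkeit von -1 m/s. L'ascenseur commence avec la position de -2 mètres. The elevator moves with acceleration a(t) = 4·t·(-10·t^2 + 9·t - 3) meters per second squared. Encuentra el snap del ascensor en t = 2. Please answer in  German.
Ausgehend von der Beschleunigung a(t) = 4·t·(-10·t^2 + 9·t - 3), nehmen wir 2 Ableitungen. Mit d/dt von a(t) finden wir j(t) = -40·t^2 + 4·t·(9 - 20·t) + 36·t - 12. Mit d/dt von j(t) finden wir s(t) = 72 - 240·t. Aus der Gleichung für den Snap s(t) = 72 - 240·t, setzen wir t = 2 ein und erhalten s = -408.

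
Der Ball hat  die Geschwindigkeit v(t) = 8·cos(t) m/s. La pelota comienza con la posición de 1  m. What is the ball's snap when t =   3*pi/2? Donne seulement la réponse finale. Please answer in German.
Bei t = 3*pi/2, s = -8.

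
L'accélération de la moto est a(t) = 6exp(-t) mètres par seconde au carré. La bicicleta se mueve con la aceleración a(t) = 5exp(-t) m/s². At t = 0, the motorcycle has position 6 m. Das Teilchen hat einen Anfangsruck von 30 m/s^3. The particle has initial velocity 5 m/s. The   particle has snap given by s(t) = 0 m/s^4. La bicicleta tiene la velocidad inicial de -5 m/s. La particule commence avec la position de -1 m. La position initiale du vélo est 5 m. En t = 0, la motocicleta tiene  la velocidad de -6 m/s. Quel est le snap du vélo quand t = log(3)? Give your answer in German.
Um dies zu lösen, müssen wir 2 Ableitungen unserer Gleichung für die Beschleunigung a(t) = 5·exp(-t) nehmen. Mit d/dt von a(t) finden wir j(t) = -5·exp(-t). Mit d/dt von j(t) finden wir s(t) = 5·exp(-t). Wir haben den Snap s(t) = 5·exp(-t). Durch Einsetzen von t = log(3): s(log(3)) = 5/3.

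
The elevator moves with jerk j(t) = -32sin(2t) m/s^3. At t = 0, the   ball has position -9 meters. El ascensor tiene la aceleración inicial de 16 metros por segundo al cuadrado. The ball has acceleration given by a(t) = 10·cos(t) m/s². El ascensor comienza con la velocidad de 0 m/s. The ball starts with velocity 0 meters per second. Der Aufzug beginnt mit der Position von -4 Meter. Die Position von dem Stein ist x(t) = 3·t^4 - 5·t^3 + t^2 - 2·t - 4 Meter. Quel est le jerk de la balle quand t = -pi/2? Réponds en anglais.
We must differentiate our acceleration equation a(t) = 10·cos(t) 1 time. Taking d/dt of a(t), we find j(t) = -10·sin(t). Using j(t) = -10·sin(t) and substituting t = -pi/2, we find j = 10.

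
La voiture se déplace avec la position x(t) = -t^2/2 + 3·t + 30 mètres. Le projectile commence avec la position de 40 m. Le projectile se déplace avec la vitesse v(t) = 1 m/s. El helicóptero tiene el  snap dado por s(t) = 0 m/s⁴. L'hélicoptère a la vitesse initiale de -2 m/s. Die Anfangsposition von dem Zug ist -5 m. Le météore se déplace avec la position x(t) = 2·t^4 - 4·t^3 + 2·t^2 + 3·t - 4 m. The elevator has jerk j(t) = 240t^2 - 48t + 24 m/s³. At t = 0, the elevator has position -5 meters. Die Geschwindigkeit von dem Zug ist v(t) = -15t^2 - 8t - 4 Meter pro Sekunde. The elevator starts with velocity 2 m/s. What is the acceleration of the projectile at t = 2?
Starting from velocity v(t) = 1, we take 1 derivative. Differentiating velocity, we get acceleration: a(t) = 0. From the given acceleration equation a(t) = 0, we substitute t = 2 to get a = 0.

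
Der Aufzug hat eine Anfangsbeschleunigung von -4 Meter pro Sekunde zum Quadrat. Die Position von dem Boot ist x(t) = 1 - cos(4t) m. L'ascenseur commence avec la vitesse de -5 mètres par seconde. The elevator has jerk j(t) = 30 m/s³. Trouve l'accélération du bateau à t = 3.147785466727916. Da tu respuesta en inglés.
Starting from position x(t) = 1 - cos(4·t), we take 2 derivatives. The derivative of position gives velocity: v(t) = 4·sin(4·t). Taking d/dt of v(t), we find a(t) = 16·cos(4·t). We have acceleration a(t) = 16·cos(4·t). Substituting t = 3.147785466727916: a(3.147785466727916) = 15.9950913313863.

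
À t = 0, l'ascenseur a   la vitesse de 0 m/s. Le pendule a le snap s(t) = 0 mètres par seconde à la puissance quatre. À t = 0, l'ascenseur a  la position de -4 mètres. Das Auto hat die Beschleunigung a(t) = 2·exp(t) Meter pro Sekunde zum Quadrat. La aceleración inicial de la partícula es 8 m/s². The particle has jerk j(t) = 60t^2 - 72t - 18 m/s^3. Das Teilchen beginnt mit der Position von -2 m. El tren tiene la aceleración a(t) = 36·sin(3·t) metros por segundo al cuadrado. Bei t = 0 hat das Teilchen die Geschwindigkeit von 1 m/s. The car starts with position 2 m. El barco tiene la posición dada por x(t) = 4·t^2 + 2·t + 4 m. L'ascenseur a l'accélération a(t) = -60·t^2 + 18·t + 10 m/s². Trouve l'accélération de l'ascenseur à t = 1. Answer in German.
Mit a(t) = -60·t^2 + 18·t + 10 und Einsetzen von t = 1, finden wir a = -32.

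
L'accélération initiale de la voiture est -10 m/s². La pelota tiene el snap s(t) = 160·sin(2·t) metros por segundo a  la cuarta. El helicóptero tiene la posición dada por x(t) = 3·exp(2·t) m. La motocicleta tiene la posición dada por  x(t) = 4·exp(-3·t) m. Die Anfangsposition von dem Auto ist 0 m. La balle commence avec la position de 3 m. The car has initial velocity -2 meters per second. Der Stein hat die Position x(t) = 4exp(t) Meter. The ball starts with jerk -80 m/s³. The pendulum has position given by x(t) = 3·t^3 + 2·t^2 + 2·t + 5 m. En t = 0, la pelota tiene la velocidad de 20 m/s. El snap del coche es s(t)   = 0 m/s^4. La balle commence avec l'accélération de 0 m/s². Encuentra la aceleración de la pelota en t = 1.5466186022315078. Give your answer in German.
Um dies zu lösen, müssen wir 2 Integrale unserer Gleichung für den Snap s(t) = 160·sin(2·t) finden. Mit ∫s(t)dt und Anwendung von j(0) = -80, finden wir j(t) = -80·cos(2·t). Durch Integration von dem Ruck und Verwendung der Anfangsbedingung a(0) = 0, erhalten wir a(t) = -40·sin(2·t). Mit a(t) = -40·sin(2·t) und Einsetzen von t = 1.5466186022315078, finden wir a = -1.93346427250709.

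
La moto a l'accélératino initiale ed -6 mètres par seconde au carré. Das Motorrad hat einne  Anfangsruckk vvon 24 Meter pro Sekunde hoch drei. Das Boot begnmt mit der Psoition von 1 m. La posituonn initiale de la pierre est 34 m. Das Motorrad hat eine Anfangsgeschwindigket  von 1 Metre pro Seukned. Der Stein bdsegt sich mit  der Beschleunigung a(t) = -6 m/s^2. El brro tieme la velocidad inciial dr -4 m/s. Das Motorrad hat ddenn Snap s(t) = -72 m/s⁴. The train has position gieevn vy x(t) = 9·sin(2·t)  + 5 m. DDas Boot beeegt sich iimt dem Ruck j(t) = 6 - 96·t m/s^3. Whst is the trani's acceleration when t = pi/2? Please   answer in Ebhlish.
To solve this, we need to take 2 derivatives of our position equation x(t) = 9·sin(2·t) + 5. The derivative of position gives velocity: v(t) = 18·cos(2·t). Differentiating velocity, we get acceleration: a(t) = -36·sin(2·t). Using a(t) = -36·sin(2·t) and substituting t = pi/2, we find a = 0.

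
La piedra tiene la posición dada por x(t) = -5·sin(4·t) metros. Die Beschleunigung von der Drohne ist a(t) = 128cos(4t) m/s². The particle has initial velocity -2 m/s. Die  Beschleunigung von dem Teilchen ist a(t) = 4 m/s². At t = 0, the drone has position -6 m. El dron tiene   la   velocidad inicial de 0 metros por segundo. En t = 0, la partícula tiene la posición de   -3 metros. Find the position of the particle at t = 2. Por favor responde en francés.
Pour résoudre ceci, nous devons prendre 2 intégrales de notre équation de l'accélération a(t) = 4. En intégrant l'accélération et en utilisant la condition initiale v(0) = -2, nous obtenons v(t) = 4·t - 2. L'intégrale de la vitesse est la position. En utilisant x(0) = -3, nous obtenons x(t) = 2·t^2 - 2·t - 3. De l'équation de la position x(t) = 2·t^2 - 2·t - 3, nous substituons t = 2 pour obtenir x = 1.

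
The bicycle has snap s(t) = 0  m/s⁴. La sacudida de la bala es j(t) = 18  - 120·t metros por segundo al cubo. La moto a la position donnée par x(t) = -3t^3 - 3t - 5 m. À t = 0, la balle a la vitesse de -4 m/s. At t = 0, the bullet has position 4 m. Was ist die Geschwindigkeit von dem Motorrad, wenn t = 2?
Um dies zu lösen, müssen wir 1 Ableitung unserer Gleichung für die Position x(t) = -3·t^3 - 3·t - 5 nehmen. Die Ableitung von der Position ergibt die Geschwindigkeit: v(t) = -9·t^2 - 3. Mit v(t) = -9·t^2 - 3 und Einsetzen von t = 2, finden wir v = -39.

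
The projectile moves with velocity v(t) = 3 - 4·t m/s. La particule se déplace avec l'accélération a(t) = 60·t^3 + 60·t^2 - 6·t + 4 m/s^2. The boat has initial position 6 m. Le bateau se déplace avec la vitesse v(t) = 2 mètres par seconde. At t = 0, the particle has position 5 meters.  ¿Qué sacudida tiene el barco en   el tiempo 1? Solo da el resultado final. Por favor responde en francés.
Le jerk à t = 1 est j = 0.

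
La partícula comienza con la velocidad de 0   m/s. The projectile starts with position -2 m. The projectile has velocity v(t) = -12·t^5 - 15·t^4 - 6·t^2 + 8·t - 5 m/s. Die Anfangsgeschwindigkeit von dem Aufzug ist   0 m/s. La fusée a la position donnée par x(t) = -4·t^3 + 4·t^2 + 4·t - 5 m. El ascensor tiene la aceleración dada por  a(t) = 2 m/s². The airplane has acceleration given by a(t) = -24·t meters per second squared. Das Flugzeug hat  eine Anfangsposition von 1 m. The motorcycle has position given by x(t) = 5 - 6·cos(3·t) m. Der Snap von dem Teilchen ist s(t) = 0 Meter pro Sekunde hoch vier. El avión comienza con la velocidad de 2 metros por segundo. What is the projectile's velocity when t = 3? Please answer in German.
Wir haben die Geschwindigkeit v(t) = -12·t^5 - 15·t^4 - 6·t^2 + 8·t - 5. Durch Einsetzen von t = 3: v(3) = -4166.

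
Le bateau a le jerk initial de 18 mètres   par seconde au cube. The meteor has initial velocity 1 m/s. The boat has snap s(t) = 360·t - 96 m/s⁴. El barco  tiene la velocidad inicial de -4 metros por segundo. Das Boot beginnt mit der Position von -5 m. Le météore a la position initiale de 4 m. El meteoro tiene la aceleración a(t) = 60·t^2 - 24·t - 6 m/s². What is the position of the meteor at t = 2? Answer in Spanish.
Para resolver esto, necesitamos tomar 2 antiderivadas de nuestra ecuación de la aceleración a(t) = 60·t^2 - 24·t - 6. Integrando la aceleración y usando la condición inicial v(0) = 1, obtenemos v(t) = 20·t^3 - 12·t^2 - 6·t + 1. La integral de la velocidad, con x(0) = 4, da la posición: x(t) = 5·t^4 - 4·t^3 - 3·t^2 + t + 4. De la ecuación de la posición x(t) = 5·t^4 - 4·t^3 - 3·t^2 + t + 4, sustituimos t = 2 para obtener x = 42.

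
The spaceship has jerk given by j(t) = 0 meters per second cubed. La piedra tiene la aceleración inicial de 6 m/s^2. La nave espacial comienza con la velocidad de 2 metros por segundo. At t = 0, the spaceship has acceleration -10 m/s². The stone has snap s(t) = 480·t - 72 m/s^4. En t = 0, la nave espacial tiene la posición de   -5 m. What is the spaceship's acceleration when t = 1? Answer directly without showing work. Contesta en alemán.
Die Beschleunigung bei t = 1 ist a = -10.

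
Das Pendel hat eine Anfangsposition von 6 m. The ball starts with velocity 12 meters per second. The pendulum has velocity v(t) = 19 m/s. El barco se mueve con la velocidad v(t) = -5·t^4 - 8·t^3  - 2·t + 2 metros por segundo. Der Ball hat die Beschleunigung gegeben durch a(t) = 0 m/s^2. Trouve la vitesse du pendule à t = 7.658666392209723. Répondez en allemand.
Wir haben die Geschwindigkeit v(t) = 19. Durch Einsetzen von t = 7.658666392209723: v(7.658666392209723) = 19.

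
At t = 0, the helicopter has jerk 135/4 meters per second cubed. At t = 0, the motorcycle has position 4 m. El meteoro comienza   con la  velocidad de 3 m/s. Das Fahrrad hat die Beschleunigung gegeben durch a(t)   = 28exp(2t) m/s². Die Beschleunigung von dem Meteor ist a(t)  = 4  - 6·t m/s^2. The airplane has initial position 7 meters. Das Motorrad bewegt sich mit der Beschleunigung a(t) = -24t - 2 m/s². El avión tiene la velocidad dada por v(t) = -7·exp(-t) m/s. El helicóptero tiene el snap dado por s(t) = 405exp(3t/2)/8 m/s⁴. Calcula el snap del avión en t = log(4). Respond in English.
We must differentiate our velocity equation v(t) = -7·exp(-t) 3 times. Taking d/dt of v(t), we find a(t) = 7·exp(-t). The derivative of acceleration gives jerk: j(t) = -7·exp(-t). The derivative of jerk gives snap: s(t) = 7·exp(-t). We have snap s(t) = 7·exp(-t). Substituting t = log(4): s(log(4)) = 7/4.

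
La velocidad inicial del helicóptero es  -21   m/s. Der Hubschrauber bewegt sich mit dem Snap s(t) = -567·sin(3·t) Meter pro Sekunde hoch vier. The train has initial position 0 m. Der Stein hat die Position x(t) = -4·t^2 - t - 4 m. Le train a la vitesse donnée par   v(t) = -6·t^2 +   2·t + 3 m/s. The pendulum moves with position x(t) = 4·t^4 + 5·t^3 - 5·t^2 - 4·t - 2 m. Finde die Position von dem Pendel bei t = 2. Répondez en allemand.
Wir haben die Position x(t) = 4·t^4 + 5·t^3 - 5·t^2 - 4·t - 2. Durch Einsetzen von t = 2: x(2) = 74.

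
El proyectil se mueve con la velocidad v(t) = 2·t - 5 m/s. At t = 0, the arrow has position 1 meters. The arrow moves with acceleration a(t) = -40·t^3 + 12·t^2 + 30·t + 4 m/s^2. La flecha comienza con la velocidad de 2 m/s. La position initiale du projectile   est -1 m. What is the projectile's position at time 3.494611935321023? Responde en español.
Debemos encontrar la integral de nuestra ecuación de la velocidad v(t) = 2·t - 5 1 vez. Tomando ∫v(t)dt y aplicando x(0) = -1, encontramos x(t) = t^2 - 5·t - 1. Usando x(t) = t^2 - 5·t - 1 y sustituyendo t = 3.494611935321023, encontramos x = -6.26074709811697.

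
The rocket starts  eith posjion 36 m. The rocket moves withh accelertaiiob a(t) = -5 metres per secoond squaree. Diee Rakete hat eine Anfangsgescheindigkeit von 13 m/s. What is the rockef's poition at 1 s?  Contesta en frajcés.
Nous devons intégrer notre équation de l'accélération a(t) = -5 2 fois. En prenant ∫a(t)dt et en appliquant v(0) = 13, nous trouvons v(t) = 13 - 5·t. La primitive de la vitesse, avec x(0) = 36, donne la position: x(t) = -5·t^2/2 + 13·t + 36. En utilisant x(t) = -5·t^2/2 + 13·t + 36 et en substituant t = 1, nous trouvons x = 93/2.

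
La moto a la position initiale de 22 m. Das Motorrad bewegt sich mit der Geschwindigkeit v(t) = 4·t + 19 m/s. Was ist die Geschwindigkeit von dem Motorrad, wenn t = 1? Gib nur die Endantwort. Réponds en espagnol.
La respuesta es 23.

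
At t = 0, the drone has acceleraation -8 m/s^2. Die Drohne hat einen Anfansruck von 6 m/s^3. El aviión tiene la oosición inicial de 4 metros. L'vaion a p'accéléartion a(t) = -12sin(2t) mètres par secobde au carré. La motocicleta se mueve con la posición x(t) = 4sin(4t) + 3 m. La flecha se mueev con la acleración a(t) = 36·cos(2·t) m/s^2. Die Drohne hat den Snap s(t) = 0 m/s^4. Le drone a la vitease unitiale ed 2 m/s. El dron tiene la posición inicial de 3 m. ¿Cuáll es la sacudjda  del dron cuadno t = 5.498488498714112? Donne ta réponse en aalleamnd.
Wir müssen das Integral unserer Gleichung für den Snap s(t) = 0 1-mal finden. Mit ∫s(t)dt und Anwendung von j(0) = 6, finden wir j(t) = 6. Wir haben den Ruck j(t) = 6. Durch Einsetzen von t = 5.498488498714112: j(5.498488498714112) = 6.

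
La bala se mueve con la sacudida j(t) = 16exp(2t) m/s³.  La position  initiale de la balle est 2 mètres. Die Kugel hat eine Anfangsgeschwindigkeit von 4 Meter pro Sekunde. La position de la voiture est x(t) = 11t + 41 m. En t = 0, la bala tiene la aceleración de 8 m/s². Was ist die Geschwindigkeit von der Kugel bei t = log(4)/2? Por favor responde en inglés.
To find the answer, we compute 2 antiderivatives of j(t) = 16·exp(2·t). Integrating jerk and using the initial condition a(0) = 8, we get a(t) = 8·exp(2·t). Finding the antiderivative of a(t) and using v(0) = 4: v(t) = 4·exp(2·t). Using v(t) = 4·exp(2·t) and substituting t = log(4)/2, we find v = 16.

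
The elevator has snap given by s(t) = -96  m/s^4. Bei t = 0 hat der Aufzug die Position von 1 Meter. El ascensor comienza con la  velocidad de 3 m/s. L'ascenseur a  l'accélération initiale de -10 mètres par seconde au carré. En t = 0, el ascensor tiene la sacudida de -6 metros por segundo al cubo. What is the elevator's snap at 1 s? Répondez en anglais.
From the given snap equation s(t) = -96, we substitute t = 1 to get s = -96.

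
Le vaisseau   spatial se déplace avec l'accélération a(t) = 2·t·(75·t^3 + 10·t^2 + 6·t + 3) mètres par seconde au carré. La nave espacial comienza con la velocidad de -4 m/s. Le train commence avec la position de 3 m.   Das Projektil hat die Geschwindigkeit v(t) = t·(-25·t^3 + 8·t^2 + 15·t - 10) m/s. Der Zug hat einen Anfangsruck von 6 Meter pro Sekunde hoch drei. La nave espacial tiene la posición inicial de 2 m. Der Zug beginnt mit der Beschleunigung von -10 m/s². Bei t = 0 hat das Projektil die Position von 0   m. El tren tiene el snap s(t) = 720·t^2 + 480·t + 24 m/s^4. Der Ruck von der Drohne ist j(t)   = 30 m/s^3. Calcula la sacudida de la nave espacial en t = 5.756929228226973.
Debemos derivar nuestra ecuación de la aceleración a(t) = 2·t·(75·t^3 + 10·t^2 + 6·t + 3) 1 vez. La derivada de la aceleración da la sacudida: j(t) = 150·t^3 + 20·t^2 + 2·t·(225·t^2 + 20·t + 6) + 12·t + 6. Usando j(t) = 150·t^3 + 20·t^2 + 2·t·(225·t^2 + 20·t + 6) + 12·t + 6 y sustituyendo t = 5.756929228226973, encontramos j = 116611.198191294.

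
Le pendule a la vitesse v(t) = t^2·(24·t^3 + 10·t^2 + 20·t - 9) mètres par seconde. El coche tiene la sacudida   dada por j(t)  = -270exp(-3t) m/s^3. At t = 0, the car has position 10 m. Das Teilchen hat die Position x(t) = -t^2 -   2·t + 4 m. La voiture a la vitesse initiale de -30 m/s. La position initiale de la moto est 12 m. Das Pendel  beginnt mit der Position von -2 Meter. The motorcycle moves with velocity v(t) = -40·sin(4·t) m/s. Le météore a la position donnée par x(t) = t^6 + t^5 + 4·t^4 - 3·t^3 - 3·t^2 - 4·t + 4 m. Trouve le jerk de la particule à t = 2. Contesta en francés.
Pour résoudre ceci, nous devons prendre 3 dérivées de notre équation de la position x(t) = -t^2 - 2·t + 4. En dérivant la position, nous obtenons la vitesse: v(t) = -2·t - 2. La dérivée de la vitesse donne l'accélération: a(t) = -2. En prenant d/dt de a(t), nous trouvons j(t) = 0. Nous avons le jerk j(t) = 0. En substituant t = 2: j(2) = 0.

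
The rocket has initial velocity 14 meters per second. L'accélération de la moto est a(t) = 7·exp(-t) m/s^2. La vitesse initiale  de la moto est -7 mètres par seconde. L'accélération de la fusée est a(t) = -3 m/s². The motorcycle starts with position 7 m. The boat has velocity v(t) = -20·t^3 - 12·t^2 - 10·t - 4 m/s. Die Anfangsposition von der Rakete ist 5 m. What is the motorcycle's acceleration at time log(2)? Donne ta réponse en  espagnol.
Usando a(t) = 7·exp(-t) y sustituyendo t = log(2), encontramos a = 7/2.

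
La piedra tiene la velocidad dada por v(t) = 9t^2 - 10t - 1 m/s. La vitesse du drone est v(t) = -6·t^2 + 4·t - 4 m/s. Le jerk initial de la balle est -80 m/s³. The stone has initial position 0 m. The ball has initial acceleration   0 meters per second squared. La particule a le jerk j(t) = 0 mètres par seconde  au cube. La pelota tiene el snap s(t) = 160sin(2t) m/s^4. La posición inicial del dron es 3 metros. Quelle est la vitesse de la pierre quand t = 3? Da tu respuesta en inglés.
We have velocity v(t) = 9·t^2 - 10·t - 1. Substituting t = 3: v(3) = 50.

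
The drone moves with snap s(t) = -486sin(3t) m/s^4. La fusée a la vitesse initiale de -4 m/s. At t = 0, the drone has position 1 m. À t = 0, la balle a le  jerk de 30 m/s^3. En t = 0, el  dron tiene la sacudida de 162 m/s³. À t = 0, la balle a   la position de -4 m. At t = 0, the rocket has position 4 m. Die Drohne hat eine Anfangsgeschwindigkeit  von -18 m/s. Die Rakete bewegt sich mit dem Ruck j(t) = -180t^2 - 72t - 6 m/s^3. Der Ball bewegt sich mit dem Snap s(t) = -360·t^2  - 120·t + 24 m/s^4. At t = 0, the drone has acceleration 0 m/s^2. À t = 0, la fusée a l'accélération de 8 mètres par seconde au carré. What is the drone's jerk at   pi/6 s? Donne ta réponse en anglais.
To solve this, we need to take 1 integral of our snap equation s(t) = -486·sin(3·t). The antiderivative of snap is jerk. Using j(0) = 162, we get j(t) = 162·cos(3·t). We have jerk j(t) = 162·cos(3·t). Substituting t = pi/6: j(pi/6) = 0.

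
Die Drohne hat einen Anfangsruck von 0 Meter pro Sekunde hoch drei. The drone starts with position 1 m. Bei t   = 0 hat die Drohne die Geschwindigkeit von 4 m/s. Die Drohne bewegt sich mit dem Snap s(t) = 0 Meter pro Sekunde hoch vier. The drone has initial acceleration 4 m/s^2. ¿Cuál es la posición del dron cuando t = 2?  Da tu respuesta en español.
Partiendo del snap s(t) = 0, tomamos 4 antiderivadas. La integral del snap, con j(0) = 0, da la sacudida: j(t) = 0. Integrando la sacudida y usando la condición inicial a(0) = 4, obtenemos a(t) = 4. Tomando ∫a(t)dt y aplicando v(0) = 4, encontramos v(t) = 4·t + 4. Tomando ∫v(t)dt y aplicando x(0) = 1, encontramos x(t) = 2·t^2 + 4·t + 1. De la ecuación de la posición x(t) = 2·t^2 + 4·t + 1, sustituimos t = 2 para obtener x = 17.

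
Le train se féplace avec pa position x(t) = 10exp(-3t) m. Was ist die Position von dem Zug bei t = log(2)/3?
Aus der Gleichung für die Position x(t) = 10·exp(-3·t), setzen wir t = log(2)/3 ein und erhalten x = 5.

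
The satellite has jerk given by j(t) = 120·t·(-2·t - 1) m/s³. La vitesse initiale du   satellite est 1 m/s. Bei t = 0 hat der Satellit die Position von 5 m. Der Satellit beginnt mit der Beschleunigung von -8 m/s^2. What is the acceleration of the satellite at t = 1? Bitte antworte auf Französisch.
Nous devons intégrer notre équation du jerk j(t) = 120·t·(-2·t - 1) 1 fois. L'intégrale du jerk, avec a(0) = -8, donne l'accélération: a(t) = -80·t^3 - 60·t^2 - 8. En utilisant a(t) = -80·t^3 - 60·t^2 - 8 et en substituant t = 1, nous trouvons a = -148.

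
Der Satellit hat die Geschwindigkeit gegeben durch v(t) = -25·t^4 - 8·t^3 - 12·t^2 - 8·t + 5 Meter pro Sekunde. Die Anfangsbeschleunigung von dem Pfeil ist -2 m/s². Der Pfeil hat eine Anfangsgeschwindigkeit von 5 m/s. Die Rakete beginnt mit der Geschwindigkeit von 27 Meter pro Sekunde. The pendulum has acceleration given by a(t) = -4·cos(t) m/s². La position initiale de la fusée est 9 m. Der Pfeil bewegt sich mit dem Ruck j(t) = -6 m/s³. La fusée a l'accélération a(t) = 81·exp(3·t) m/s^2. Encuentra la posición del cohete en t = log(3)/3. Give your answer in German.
Um dies zu lösen, müssen wir 2 Stammfunktionen unserer Gleichung für die Beschleunigung a(t) = 81·exp(3·t) finden. Durch Integration von der Beschleunigung und Verwendung der Anfangsbedingung v(0) = 27, erhalten wir v(t) = 27·exp(3·t). Die Stammfunktion von der Geschwindigkeit ist die Position. Mit x(0) = 9 erhalten wir x(t) = 9·exp(3·t). Aus der Gleichung für die Position x(t) = 9·exp(3·t), setzen wir t = log(3)/3 ein und erhalten x = 27.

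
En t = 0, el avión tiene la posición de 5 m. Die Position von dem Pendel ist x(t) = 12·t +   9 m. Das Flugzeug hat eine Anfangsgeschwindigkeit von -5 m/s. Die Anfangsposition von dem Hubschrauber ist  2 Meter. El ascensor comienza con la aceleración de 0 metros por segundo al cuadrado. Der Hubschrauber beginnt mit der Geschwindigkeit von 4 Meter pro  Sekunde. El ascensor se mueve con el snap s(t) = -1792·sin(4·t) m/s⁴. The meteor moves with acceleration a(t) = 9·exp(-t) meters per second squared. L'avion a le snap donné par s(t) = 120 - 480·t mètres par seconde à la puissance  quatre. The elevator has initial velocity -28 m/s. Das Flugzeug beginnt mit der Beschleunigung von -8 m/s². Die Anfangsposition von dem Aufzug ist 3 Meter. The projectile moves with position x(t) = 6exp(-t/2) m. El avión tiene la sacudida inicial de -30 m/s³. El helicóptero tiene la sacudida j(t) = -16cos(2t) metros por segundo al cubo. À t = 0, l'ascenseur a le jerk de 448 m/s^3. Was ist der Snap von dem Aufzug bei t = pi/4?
Mit s(t) = -1792·sin(4·t) und Einsetzen von t = pi/4, finden wir s = 0.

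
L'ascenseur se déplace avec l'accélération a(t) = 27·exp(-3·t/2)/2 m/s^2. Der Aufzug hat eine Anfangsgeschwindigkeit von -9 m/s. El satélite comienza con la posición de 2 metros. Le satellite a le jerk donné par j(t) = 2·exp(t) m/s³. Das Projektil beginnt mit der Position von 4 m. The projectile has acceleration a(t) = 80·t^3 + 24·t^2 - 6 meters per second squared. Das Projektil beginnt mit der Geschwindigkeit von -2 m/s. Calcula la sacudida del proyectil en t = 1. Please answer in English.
We must differentiate our acceleration equation a(t) = 80·t^3 + 24·t^2 - 6 1 time. Differentiating acceleration, we get jerk: j(t) = 240·t^2 + 48·t. We have jerk j(t) = 240·t^2 + 48·t. Substituting t = 1: j(1) = 288.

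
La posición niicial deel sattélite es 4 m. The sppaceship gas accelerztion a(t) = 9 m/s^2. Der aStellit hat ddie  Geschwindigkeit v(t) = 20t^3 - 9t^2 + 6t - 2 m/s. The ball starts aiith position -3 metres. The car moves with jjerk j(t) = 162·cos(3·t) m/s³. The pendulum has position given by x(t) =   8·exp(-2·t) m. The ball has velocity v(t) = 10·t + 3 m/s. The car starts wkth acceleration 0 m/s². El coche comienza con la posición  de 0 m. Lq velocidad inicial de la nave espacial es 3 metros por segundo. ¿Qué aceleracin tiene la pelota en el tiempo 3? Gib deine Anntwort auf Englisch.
To solve this, we need to take 1 derivative of our velocity equation v(t) = 10·t + 3. Taking d/dt of v(t), we find a(t) = 10. From the given acceleration equation a(t) = 10, we substitute t = 3 to get a = 10.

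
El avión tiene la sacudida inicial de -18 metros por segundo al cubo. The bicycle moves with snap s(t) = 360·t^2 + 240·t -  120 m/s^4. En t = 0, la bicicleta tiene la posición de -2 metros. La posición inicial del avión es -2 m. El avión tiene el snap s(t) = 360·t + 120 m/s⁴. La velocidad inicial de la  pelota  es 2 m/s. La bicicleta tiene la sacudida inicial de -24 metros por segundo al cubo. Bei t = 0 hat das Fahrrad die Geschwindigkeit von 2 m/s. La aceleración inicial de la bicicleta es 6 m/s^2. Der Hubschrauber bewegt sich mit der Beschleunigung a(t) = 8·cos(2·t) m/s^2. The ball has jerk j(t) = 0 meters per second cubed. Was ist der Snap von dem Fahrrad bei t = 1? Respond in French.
Nous avons le snap s(t) = 360·t^2 + 240·t - 120. En substituant t = 1: s(1) = 480.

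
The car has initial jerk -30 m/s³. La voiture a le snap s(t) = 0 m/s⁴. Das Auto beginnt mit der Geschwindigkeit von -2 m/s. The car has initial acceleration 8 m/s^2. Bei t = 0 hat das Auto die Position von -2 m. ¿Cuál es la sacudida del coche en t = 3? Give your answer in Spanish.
Para resolver esto, necesitamos tomar 1 integral de nuestra ecuación del snap s(t) = 0. Integrando el snap y usando la condición inicial j(0) = -30, obtenemos j(t) = -30. Tenemos la sacudida j(t) = -30. Sustituyendo t = 3: j(3) = -30.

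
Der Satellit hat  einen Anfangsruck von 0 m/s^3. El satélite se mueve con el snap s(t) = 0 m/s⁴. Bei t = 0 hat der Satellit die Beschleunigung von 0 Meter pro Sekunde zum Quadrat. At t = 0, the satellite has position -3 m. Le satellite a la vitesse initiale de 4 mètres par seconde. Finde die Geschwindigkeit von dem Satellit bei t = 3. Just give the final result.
Bei t = 3, v = 4.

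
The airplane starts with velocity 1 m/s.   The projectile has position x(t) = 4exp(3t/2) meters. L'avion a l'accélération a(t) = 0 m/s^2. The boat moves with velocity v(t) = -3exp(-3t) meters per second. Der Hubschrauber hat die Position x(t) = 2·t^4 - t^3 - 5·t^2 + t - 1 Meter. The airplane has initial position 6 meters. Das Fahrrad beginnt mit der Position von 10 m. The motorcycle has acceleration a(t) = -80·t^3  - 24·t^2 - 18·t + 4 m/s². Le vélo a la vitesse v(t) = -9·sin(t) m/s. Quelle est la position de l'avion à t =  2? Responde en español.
Necesitamos integrar nuestra ecuación de la aceleración a(t) = 0 2 veces. La integral de la aceleración, con v(0) = 1, da la velocidad: v(t) = 1. Tomando ∫v(t)dt y aplicando x(0) = 6, encontramos x(t) = t + 6. De la ecuación de la posición x(t) = t + 6, sustituimos t = 2 para obtener x = 8.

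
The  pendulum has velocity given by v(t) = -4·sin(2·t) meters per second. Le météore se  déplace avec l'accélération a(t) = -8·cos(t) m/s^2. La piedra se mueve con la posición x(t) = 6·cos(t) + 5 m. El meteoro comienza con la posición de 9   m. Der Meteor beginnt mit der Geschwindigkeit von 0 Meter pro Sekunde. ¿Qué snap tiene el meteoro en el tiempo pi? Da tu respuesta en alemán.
Ausgehend von der Beschleunigung a(t) = -8·cos(t), nehmen wir 2 Ableitungen. Durch Ableiten von der Beschleunigung erhalten wir den Ruck: j(t) = 8·sin(t). Die Ableitung von dem Ruck ergibt den Snap: s(t) = 8·cos(t). Aus der Gleichung für den Snap s(t) = 8·cos(t), setzen wir t = pi ein und erhalten s = -8.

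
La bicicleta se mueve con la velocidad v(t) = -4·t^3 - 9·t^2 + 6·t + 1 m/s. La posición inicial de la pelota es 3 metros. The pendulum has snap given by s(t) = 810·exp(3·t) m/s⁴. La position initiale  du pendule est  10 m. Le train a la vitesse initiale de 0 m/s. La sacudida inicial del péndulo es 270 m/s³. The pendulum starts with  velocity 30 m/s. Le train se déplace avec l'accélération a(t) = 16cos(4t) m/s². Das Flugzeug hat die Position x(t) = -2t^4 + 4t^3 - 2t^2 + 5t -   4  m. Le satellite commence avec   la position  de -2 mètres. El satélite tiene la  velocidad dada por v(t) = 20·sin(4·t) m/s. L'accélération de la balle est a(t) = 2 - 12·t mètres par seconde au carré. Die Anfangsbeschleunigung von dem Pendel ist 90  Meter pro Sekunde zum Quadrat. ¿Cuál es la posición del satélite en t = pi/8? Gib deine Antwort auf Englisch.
We need to integrate our velocity equation v(t) = 20·sin(4·t) 1 time. Finding the antiderivative of v(t) and using x(0) = -2: x(t) = 3 - 5·cos(4·t). From the given position equation x(t) = 3 - 5·cos(4·t), we substitute t = pi/8 to get x = 3.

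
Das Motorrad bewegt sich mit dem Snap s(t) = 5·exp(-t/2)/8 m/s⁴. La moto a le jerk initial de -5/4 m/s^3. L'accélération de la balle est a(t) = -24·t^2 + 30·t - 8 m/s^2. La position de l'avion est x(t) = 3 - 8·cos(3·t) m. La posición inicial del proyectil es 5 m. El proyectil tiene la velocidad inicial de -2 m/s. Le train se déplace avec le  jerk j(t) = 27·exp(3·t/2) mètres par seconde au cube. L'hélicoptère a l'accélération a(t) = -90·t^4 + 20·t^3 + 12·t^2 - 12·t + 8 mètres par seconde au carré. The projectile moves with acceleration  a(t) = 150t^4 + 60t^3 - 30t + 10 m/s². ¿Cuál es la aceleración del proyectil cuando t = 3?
Tenemos la aceleración a(t) = 150·t^4 + 60·t^3 - 30·t + 10. Sustituyendo t = 3: a(3) = 13690.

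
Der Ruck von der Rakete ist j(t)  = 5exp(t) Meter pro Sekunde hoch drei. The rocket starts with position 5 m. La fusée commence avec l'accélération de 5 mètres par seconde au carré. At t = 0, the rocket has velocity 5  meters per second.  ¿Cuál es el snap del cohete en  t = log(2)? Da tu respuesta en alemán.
Wir müssen unsere Gleichung für den Ruck j(t) = 5·exp(t) 1-mal ableiten. Die Ableitung von dem Ruck ergibt den Snap: s(t) = 5·exp(t). Wir haben den Snap s(t) = 5·exp(t). Durch Einsetzen von t = log(2): s(log(2)) = 10.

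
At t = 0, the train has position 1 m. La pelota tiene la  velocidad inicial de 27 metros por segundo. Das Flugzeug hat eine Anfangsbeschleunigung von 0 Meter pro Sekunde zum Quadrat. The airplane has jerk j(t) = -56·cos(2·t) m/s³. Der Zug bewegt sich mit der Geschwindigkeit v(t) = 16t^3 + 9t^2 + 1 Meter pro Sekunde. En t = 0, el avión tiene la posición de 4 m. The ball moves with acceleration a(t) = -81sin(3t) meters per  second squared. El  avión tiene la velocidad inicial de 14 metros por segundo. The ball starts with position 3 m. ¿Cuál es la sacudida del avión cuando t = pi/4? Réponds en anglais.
We have jerk j(t) = -56·cos(2·t). Substituting t = pi/4: j(pi/4) = 0.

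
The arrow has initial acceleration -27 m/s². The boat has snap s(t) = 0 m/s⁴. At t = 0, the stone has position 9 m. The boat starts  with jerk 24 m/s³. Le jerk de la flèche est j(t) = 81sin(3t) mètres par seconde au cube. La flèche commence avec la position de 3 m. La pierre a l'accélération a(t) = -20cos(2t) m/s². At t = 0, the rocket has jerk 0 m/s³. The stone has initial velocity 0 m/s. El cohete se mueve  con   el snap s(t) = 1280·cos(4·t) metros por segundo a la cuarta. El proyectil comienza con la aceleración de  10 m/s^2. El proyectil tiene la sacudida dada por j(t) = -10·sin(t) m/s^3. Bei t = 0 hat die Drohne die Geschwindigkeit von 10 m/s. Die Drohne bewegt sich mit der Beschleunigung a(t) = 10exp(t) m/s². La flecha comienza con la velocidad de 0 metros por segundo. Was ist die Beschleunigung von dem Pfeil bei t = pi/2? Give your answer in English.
Starting from jerk j(t) = 81·sin(3·t), we take 1 antiderivative. Finding the antiderivative of j(t) and using a(0) = -27: a(t) = -27·cos(3·t). Using a(t) = -27·cos(3·t) and substituting t = pi/2, we find a = 0.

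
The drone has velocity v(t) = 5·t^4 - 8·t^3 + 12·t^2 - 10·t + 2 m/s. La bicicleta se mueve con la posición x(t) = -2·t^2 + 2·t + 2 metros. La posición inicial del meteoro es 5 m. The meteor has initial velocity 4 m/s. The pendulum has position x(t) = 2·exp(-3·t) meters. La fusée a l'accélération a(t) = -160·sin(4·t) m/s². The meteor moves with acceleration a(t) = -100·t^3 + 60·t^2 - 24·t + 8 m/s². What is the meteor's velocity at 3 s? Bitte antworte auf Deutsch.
Wir müssen unsere Gleichung für die Beschleunigung a(t) = -100·t^3 + 60·t^2 - 24·t + 8 1-mal integrieren. Durch Integration von der Beschleunigung und Verwendung der Anfangsbedingung v(0) = 4, erhalten wir v(t) = -25·t^4 + 20·t^3 - 12·t^2 + 8·t + 4. Wir haben die Geschwindigkeit v(t) = -25·t^4 + 20·t^3 - 12·t^2 + 8·t + 4. Durch Einsetzen von t = 3: v(3) = -1565.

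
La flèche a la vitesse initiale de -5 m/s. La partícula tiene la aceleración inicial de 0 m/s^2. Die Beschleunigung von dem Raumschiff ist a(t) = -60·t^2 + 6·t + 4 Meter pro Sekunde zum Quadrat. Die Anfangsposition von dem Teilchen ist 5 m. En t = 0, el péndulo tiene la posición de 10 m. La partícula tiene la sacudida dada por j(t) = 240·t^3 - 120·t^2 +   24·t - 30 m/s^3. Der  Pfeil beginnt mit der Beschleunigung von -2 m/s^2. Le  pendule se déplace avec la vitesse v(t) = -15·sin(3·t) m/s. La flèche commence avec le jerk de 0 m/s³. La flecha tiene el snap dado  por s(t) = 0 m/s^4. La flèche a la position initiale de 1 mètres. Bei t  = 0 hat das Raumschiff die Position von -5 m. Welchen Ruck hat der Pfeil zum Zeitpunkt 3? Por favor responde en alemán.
Um dies zu lösen, müssen wir 1 Integral unserer Gleichung für den Snap s(t) = 0 finden. Das Integral von dem Snap ist der Ruck. Mit j(0) = 0 erhalten wir j(t) = 0. Aus der Gleichung für den Ruck j(t) = 0, setzen wir t = 3 ein und erhalten j = 0.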